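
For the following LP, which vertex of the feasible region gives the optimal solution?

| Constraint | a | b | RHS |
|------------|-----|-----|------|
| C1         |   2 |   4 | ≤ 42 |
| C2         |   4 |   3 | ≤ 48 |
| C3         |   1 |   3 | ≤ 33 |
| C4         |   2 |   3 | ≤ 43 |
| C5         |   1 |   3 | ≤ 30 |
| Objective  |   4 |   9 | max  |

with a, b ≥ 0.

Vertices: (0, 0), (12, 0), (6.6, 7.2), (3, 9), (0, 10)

Evaluate the objective at each vertex of the feasible region:
  z(0, 0) = 0
  z(12, 0) = 48
  z(6.6, 7.2) = 91.2
  z(3, 9) = 93  ←
  z(0, 10) = 90
The maximum is at a = 3, b = 9.

(3, 9)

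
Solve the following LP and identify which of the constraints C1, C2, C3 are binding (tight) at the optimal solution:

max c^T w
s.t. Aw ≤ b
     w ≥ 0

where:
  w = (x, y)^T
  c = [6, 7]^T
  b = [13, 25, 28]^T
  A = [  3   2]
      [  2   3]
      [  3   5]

At x = 1, y = 5, compute slack b - a·x for each constraint:
  C1: 13 − 13 = 0  (binding)
  C2: 25 − 17 = 8  (slack)
  C3: 28 − 28 = 0  (binding)

Optimal: x = 1, y = 5
Binding: C1, C3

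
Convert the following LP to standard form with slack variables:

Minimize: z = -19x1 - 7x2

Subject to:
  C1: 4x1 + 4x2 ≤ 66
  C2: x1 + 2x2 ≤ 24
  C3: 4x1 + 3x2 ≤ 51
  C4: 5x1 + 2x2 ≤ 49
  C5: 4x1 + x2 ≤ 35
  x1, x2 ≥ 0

min z = -19x1 - 7x2

s.t.
  4x1 + 4x2 + s1 = 66
  x1 + 2x2 + s2 = 24
  4x1 + 3x2 + s3 = 51
  5x1 + 2x2 + s4 = 49
  4x1 + x2 + s5 = 35
  x1, x2, s1, s2, s3, s4, s5 ≥ 0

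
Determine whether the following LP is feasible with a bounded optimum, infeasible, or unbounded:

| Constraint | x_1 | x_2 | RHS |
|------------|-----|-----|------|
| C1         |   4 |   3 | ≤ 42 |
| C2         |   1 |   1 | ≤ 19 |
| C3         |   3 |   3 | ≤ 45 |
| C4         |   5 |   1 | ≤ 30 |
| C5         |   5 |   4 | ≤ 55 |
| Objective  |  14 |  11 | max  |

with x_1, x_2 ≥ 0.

Feasible with a bounded optimal solution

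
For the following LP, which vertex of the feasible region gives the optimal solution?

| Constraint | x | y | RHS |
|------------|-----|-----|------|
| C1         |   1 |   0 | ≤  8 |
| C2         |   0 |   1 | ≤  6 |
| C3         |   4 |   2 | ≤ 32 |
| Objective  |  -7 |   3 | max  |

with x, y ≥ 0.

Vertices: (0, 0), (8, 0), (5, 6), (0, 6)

Evaluate the objective at each vertex of the feasible region:
  z(0, 0) = 0
  z(8, 0) = -56
  z(5, 6) = -17
  z(0, 6) = 18  ←
The maximum is at x = 0, y = 6.

(0, 6)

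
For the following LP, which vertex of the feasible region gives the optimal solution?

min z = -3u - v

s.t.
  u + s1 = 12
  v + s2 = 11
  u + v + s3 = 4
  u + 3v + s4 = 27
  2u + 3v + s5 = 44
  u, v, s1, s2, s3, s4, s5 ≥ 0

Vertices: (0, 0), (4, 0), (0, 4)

Evaluate the objective at each vertex of the feasible region:
  z(0, 0) = 0
  z(4, 0) = -12  ←
  z(0, 4) = -4
The minimum is at u = 4, v = 0.

(4, 0)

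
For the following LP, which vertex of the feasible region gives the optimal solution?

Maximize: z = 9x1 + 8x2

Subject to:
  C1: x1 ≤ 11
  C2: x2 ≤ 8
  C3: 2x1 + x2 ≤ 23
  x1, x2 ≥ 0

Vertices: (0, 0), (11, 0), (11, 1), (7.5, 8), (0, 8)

Evaluate the objective at each vertex of the feasible region:
  z(0, 0) = 0
  z(11, 0) = 99
  z(11, 1) = 107
  z(7.5, 8) = 131.5  ←
  z(0, 8) = 64
The maximum is at x1 = 7.5, x2 = 8.

(7.5, 8)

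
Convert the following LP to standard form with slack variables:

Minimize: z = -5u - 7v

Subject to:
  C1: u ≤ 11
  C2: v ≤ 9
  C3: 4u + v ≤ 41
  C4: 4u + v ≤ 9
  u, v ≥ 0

min z = -5u - 7v

s.t.
  u + s1 = 11
  v + s2 = 9
  4u + v + s3 = 41
  4u + v + s4 = 9
  u, v, s1, s2, s3, s4 ≥ 0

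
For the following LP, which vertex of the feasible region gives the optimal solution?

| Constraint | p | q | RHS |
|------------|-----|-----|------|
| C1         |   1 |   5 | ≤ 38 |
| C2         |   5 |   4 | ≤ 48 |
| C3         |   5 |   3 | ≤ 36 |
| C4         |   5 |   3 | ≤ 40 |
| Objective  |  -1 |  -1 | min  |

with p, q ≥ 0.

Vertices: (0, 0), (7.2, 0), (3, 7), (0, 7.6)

Evaluate the objective at each vertex of the feasible region:
  z(0, 0) = 0
  z(7.2, 0) = -7.2
  z(3, 7) = -10  ←
  z(0, 7.6) = -7.6
The minimum is at p = 3, q = 7.

(3, 7)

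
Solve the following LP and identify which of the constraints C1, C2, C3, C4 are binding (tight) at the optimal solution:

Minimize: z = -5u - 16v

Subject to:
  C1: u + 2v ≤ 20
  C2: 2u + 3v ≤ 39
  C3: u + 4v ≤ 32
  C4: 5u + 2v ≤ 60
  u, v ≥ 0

At u = 8, v = 6, compute slack b - a·x for each constraint:
  C1: 20 − 20 = 0  (binding)
  C2: 39 − 34 = 5  (slack)
  C3: 32 − 32 = 0  (binding)
  C4: 60 − 52 = 8  (slack)

Optimal: u = 8, v = 6
Binding: C1, C3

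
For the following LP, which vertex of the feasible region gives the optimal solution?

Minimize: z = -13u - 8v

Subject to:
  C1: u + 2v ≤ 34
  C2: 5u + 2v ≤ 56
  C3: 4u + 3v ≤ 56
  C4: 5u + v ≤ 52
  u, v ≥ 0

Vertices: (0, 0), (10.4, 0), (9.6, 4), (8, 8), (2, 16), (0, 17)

Evaluate the objective at each vertex of the feasible region:
  z(0, 0) = 0
  z(10.4, 0) = -135.2
  z(9.6, 4) = -156.8
  z(8, 8) = -168  ←
  z(2, 16) = -154
  z(0, 17) = -136
The minimum is at u = 8, v = 8.

(8, 8)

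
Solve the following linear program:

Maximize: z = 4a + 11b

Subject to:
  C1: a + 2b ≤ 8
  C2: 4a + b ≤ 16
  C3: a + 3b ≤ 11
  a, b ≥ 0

Evaluate the objective at each vertex of the feasible region:
  z(0, 0) = 0
  z(4, 0) = 16
  z(3.429, 2.286) = 38.86
  z(2, 3) = 41  ←
  z(0, 3.667) = 40.33
The maximum is at a = 2, b = 3.

a = 2, b = 3, z = 41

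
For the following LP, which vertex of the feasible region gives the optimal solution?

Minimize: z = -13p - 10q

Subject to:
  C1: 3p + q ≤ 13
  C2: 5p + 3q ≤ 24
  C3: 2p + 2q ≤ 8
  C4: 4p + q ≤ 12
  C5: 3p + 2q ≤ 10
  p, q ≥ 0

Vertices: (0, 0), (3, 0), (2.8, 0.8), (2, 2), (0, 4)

Evaluate the objective at each vertex of the feasible region:
  z(0, 0) = 0
  z(3, 0) = -39
  z(2.8, 0.8) = -44.4
  z(2, 2) = -46  ←
  z(0, 4) = -40
The minimum is at p = 2, q = 2.

(2, 2)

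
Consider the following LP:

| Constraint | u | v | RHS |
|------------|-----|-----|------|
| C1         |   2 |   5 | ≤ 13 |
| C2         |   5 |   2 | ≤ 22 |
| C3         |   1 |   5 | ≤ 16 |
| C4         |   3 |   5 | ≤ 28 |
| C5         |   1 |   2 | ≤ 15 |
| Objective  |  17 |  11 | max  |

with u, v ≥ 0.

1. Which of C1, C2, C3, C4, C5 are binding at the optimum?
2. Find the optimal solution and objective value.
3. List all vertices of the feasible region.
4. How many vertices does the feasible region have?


1. C1, C2
2. u = 4, v = 1, z = 79
3. (0, 0), (4.4, 0), (4, 1), (0, 2.6)
4. 4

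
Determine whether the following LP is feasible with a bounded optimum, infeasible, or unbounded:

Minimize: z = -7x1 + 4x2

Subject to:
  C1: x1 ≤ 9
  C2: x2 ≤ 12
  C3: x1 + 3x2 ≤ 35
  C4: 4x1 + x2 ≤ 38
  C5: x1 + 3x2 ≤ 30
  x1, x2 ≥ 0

Feasible with a bounded optimal solution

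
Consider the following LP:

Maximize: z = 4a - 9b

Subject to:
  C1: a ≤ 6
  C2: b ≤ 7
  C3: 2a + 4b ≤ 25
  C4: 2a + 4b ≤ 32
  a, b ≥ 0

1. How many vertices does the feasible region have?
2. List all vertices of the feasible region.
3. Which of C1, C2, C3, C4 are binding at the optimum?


1. 4
2. (0, 0), (6, 0), (6, 3.25), (0, 6.25)
3. C1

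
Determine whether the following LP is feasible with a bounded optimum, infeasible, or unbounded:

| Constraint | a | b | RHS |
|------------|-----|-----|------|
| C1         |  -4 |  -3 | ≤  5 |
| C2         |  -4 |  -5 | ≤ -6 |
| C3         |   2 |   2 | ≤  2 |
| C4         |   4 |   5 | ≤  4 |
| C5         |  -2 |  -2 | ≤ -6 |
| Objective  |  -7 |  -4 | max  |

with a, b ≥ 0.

Infeasible (no feasible solution exists)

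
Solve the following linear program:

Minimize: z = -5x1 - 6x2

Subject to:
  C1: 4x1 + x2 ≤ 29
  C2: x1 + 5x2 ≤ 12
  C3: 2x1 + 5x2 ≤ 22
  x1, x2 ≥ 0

Evaluate the objective at each vertex of the feasible region:
  z(0, 0) = 0
  z(7.25, 0) = -36.25
  z(7, 1) = -41  ←
  z(0, 2.4) = -14.4
The minimum is at x1 = 7, x2 = 1.

x1 = 7, x2 = 1, z = -41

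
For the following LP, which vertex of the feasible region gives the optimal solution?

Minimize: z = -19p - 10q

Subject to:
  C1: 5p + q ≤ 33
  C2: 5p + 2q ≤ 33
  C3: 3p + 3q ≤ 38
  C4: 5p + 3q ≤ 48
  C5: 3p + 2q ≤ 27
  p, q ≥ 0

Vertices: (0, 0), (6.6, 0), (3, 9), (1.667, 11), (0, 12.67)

Evaluate the objective at each vertex of the feasible region:
  z(0, 0) = 0
  z(6.6, 0) = -125.4
  z(3, 9) = -147  ←
  z(1.667, 11) = -141.7
  z(0, 12.67) = -126.7
The minimum is at p = 3, q = 9.

(3, 9)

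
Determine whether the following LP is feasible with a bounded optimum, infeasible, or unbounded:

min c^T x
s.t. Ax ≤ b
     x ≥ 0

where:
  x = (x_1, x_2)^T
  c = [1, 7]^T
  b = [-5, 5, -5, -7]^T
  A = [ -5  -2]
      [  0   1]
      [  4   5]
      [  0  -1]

Infeasible (no feasible solution exists)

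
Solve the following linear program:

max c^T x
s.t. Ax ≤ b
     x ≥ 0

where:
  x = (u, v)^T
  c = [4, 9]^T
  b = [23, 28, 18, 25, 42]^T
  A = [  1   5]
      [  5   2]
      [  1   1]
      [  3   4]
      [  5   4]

Evaluate the objective at each vertex of the feasible region:
  z(0, 0) = 0
  z(5.6, 0) = 22.4
  z(4.429, 2.929) = 44.07
  z(3, 4) = 48  ←
  z(0, 4.6) = 41.4
The maximum is at u = 3, v = 4.

u = 3, v = 4, z = 48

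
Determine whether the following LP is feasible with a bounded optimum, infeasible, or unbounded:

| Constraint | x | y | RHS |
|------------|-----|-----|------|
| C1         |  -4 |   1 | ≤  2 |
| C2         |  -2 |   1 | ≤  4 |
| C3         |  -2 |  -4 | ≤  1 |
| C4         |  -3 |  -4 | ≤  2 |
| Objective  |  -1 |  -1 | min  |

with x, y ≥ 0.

Unbounded (objective can decrease without bound)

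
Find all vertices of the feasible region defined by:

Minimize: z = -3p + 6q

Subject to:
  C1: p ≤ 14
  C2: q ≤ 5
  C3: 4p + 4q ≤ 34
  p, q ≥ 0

(0, 0), (8.5, 0), (3.5, 5), (0, 5)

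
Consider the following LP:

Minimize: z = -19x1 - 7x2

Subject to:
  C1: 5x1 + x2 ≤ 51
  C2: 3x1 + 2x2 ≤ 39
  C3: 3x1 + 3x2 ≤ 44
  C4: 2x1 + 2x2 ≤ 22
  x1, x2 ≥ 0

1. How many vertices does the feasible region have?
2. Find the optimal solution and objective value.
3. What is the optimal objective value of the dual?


1. 4
2. x1 = 10, x2 = 1, z = -197
3. -197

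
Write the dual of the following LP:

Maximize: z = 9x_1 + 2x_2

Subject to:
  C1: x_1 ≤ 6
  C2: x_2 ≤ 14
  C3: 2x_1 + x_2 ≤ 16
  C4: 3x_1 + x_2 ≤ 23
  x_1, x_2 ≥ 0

Primal max cᵀx s.t. Ax ≤ b, x ≥ 0  →  Dual min bᵀy s.t. Aᵀy ≥ c, y ≥ 0.

Minimize: z = 6y1 + 14y2 + 16y3 + 23y4

Subject to:
  y1 + 2y3 + 3y4 ≥ 9
  y2 + y3 + y4 ≥ 2
  y1, y2, y3, y4 ≥ 0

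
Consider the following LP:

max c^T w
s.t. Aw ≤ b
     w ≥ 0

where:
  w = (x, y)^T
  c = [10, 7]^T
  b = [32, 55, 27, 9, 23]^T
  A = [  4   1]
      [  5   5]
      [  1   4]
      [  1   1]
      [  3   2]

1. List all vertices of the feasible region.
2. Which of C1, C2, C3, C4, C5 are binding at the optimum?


1. (0, 0), (7.667, 0), (5, 4), (3, 6), (0, 6.75)
2. C4, C5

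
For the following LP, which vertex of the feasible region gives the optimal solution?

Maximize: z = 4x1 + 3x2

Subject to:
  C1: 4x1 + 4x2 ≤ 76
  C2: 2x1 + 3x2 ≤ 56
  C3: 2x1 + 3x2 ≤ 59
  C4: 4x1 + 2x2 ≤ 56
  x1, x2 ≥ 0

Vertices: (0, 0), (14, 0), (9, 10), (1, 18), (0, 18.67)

Evaluate the objective at each vertex of the feasible region:
  z(0, 0) = 0
  z(14, 0) = 56
  z(9, 10) = 66  ←
  z(1, 18) = 58
  z(0, 18.67) = 56
The maximum is at x1 = 9, x2 = 10.

(9, 10)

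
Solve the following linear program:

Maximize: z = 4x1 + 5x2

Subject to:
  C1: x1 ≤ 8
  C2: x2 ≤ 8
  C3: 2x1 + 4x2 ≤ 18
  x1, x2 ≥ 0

Evaluate the objective at each vertex of the feasible region:
  z(0, 0) = 0
  z(8, 0) = 32
  z(8, 0.5) = 34.5  ←
  z(0, 4.5) = 22.5
The maximum is at x1 = 8, x2 = 0.5.

x1 = 8, x2 = 0.5, z = 34.5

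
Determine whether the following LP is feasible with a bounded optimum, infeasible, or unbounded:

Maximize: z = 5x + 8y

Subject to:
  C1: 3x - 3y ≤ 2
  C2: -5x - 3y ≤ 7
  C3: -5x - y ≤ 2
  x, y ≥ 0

Unbounded (objective can increase without bound)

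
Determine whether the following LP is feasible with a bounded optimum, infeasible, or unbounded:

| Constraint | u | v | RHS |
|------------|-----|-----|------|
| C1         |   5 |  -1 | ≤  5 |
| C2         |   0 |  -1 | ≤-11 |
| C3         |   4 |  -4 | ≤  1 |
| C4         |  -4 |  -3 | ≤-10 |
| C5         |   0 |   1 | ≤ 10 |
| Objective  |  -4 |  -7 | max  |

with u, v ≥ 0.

Infeasible (no feasible solution exists)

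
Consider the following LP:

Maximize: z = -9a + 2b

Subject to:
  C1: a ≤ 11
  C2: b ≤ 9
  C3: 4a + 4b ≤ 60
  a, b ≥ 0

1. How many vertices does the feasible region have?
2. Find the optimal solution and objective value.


1. 5
2. a = 0, b = 9, z = 18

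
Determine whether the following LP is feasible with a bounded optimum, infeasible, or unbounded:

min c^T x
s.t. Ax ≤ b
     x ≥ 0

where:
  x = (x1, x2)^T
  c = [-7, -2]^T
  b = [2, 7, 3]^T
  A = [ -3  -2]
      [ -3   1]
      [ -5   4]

Unbounded (objective can decrease without bound)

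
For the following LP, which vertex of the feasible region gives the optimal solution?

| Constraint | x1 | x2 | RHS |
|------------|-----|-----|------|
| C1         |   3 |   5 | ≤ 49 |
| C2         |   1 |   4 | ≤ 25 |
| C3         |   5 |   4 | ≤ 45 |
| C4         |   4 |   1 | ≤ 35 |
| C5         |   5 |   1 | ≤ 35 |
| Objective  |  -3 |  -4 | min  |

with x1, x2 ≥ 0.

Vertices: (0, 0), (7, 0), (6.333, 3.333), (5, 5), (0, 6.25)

Evaluate the objective at each vertex of the feasible region:
  z(0, 0) = 0
  z(7, 0) = -21
  z(6.333, 3.333) = -32.33
  z(5, 5) = -35  ←
  z(0, 6.25) = -25
The minimum is at x1 = 5, x2 = 5.

(5, 5)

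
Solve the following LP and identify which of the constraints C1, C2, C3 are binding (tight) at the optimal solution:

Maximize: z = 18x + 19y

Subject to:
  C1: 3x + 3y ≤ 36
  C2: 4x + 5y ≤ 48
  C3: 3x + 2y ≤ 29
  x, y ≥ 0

At x = 7, y = 4, compute slack b - a·x for each constraint:
  C1: 36 − 33 = 3  (slack)
  C2: 48 − 48 = 0  (binding)
  C3: 29 − 29 = 0  (binding)

Optimal: x = 7, y = 4
Binding: C2, C3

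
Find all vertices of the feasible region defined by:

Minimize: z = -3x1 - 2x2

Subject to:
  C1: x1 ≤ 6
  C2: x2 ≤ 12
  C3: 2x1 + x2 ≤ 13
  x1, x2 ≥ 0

(0, 0), (6, 0), (6, 1), (0.5, 12), (0, 12)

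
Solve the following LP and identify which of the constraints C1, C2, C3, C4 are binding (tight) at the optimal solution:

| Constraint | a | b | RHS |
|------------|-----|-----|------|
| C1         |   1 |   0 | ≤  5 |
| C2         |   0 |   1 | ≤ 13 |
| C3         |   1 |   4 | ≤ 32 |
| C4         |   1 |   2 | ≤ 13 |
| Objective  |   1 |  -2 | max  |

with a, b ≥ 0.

At a = 5, b = 0, compute slack b - a·x for each constraint:
  C1: 5 − 5 = 0  (binding)
  C2: 13 − 0 = 13  (slack)
  C3: 32 − 5 = 27  (slack)
  C4: 13 − 5 = 8  (slack)

Optimal: a = 5, b = 0
Binding: C1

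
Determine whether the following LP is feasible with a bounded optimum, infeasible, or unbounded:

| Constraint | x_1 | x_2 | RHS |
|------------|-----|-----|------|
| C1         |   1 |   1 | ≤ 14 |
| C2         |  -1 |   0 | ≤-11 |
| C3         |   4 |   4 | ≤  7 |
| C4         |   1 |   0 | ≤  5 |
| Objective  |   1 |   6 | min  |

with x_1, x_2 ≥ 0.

Infeasible (no feasible solution exists)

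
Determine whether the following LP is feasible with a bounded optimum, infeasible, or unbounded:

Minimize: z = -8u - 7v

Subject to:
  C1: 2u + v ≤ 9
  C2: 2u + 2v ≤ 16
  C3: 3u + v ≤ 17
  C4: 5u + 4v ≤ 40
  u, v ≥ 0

Feasible with a bounded optimal solution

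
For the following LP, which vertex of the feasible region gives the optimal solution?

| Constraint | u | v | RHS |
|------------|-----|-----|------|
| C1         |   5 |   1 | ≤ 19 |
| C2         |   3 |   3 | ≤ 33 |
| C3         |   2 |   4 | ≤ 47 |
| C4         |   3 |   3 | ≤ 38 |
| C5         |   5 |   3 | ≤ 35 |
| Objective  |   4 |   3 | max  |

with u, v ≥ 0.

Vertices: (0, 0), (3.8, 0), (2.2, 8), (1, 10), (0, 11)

Evaluate the objective at each vertex of the feasible region:
  z(0, 0) = 0
  z(3.8, 0) = 15.2
  z(2.2, 8) = 32.8
  z(1, 10) = 34  ←
  z(0, 11) = 33
The maximum is at u = 1, v = 10.

(1, 10)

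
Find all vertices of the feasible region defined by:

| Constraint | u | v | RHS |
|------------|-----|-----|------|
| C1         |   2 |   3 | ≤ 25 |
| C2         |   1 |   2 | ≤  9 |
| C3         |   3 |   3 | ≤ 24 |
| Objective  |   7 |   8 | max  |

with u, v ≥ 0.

(0, 0), (8, 0), (7, 1), (0, 4.5)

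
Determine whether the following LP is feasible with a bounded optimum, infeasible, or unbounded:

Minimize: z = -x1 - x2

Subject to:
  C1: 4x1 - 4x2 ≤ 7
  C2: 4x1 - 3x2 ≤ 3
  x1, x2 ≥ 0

Unbounded (objective can decrease without bound)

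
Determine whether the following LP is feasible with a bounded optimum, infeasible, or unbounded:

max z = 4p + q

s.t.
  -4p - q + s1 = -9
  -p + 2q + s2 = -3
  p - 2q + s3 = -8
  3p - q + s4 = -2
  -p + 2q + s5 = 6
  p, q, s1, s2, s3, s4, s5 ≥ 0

Infeasible (no feasible solution exists)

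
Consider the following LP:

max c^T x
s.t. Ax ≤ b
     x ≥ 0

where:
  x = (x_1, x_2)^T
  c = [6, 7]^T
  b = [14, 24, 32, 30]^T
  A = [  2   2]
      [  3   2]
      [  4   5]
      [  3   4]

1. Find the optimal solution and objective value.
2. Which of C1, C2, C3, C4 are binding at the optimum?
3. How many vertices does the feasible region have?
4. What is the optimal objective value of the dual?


1. x_1 = 3, x_2 = 4, z = 46
2. C1, C3
3. 4
4. 46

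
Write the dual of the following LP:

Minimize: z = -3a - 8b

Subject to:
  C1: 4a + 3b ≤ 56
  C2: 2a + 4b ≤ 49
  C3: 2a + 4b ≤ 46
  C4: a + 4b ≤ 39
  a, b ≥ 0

Primal min cᵀx s.t. Ax ≤ b, x ≥ 0  →  Dual max −bᵀy s.t. Aᵀy ≥ −c, y ≥ 0.

Maximize: z = -56y1 - 49y2 - 46y3 - 39y4

Subject to:
  4y1 + 2y2 + 2y3 + y4 ≥ 3
  3y1 + 4y2 + 4y3 + 4y4 ≥ 8
  y1, y2, y3, y4 ≥ 0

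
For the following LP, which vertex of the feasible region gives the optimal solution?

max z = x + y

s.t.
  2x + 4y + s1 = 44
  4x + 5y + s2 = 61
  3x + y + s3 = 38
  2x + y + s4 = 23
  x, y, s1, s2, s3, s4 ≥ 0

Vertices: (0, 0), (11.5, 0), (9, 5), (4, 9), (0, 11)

Evaluate the objective at each vertex of the feasible region:
  z(0, 0) = 0
  z(11.5, 0) = 11.5
  z(9, 5) = 14  ←
  z(4, 9) = 13
  z(0, 11) = 11
The maximum is at x = 9, y = 5.

(9, 5)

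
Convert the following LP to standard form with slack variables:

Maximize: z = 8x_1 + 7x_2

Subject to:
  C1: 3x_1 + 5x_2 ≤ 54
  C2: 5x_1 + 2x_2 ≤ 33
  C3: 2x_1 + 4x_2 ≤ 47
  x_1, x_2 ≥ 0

max z = 8x_1 + 7x_2

s.t.
  3x_1 + 5x_2 + s1 = 54
  5x_1 + 2x_2 + s2 = 33
  2x_1 + 4x_2 + s3 = 47
  x_1, x_2, s1, s2, s3 ≥ 0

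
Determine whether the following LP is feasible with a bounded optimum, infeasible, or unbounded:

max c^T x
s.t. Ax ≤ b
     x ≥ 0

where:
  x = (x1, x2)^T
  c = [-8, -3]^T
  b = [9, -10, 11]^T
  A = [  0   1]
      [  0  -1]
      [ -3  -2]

Infeasible (no feasible solution exists)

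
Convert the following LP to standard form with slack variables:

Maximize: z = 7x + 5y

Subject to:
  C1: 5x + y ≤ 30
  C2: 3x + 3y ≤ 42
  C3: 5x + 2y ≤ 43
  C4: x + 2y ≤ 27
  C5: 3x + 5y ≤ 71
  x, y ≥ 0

max z = 7x + 5y

s.t.
  5x + y + s1 = 30
  3x + 3y + s2 = 42
  5x + 2y + s3 = 43
  x + 2y + s4 = 27
  3x + 5y + s5 = 71
  x, y, s1, s2, s3, s4, s5 ≥ 0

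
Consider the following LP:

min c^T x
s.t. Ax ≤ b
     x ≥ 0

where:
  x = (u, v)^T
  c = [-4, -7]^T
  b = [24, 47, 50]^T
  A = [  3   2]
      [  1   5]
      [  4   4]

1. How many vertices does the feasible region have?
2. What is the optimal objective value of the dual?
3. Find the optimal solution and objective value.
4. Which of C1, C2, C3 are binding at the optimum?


1. 4
2. -71
3. u = 2, v = 9, z = -71
4. C1, C2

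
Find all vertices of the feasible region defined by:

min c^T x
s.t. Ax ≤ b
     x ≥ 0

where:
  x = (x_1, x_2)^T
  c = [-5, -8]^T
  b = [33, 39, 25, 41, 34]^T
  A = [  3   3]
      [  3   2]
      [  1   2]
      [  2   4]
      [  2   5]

(0, 0), (11, 0), (7, 4), (0, 6.8)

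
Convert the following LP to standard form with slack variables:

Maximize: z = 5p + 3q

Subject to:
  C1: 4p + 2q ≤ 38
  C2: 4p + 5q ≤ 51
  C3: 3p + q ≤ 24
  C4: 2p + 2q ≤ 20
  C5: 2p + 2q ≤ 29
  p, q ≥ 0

max z = 5p + 3q

s.t.
  4p + 2q + s1 = 38
  4p + 5q + s2 = 51
  3p + q + s3 = 24
  2p + 2q + s4 = 20
  2p + 2q + s5 = 29
  p, q, s1, s2, s3, s4, s5 ≥ 0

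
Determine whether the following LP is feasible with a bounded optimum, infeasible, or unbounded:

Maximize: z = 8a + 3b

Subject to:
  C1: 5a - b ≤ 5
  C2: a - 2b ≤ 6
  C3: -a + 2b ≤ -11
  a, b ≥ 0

Infeasible (no feasible solution exists)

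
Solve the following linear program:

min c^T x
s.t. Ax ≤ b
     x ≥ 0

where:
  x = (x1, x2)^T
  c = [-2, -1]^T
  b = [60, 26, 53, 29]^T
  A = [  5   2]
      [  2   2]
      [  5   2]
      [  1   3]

Evaluate the objective at each vertex of the feasible region:
  z(0, 0) = 0
  z(10.6, 0) = -21.2
  z(9, 4) = -22  ←
  z(5, 8) = -18
  z(0, 9.667) = -9.667
The minimum is at x1 = 9, x2 = 4.

x1 = 9, x2 = 4, z = -22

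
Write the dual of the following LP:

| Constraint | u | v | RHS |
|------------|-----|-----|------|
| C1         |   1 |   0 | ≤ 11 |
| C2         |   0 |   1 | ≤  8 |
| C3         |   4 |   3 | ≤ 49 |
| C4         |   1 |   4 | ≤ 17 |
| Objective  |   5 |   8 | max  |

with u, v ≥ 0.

Primal max cᵀx s.t. Ax ≤ b, x ≥ 0  →  Dual min bᵀy s.t. Aᵀy ≥ c, y ≥ 0.

Minimize: z = 11y1 + 8y2 + 49y3 + 17y4

Subject to:
  y1 + 4y3 + y4 ≥ 5
  y2 + 3y3 + 4y4 ≥ 8
  y1, y2, y3, y4 ≥ 0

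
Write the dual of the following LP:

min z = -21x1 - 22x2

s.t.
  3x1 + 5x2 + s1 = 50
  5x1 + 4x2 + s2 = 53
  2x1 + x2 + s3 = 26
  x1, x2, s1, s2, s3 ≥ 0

Primal min cᵀx s.t. Ax ≤ b, x ≥ 0  →  Dual max −bᵀy s.t. Aᵀy ≥ −c, y ≥ 0.

Maximize: z = -50y1 - 53y2 - 26y3

Subject to:
  3y1 + 5y2 + 2y3 ≥ 21
  5y1 + 4y2 + y3 ≥ 22
  y1, y2, y3 ≥ 0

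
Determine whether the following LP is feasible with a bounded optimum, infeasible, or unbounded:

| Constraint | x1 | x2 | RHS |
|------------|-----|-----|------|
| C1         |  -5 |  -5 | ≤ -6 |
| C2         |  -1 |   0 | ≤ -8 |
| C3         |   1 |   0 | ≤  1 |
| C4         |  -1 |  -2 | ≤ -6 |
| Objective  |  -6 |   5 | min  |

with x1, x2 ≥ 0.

Infeasible (no feasible solution exists)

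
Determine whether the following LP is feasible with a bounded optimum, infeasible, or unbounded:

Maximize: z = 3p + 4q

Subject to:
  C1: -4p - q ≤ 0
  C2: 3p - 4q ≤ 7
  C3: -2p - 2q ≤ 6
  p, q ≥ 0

Unbounded (objective can increase without bound)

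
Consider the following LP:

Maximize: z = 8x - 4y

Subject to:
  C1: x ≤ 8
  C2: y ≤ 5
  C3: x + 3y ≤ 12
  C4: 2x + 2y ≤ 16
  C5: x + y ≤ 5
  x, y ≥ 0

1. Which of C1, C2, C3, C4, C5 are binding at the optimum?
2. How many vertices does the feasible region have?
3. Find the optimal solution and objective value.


1. C5
2. 4
3. x = 5, y = 0, z = 40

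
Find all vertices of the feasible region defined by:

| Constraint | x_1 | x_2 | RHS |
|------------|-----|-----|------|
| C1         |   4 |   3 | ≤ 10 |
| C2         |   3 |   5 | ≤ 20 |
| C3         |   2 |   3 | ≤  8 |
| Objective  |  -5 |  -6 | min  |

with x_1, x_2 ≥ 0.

(0, 0), (2.5, 0), (1, 2), (0, 2.667)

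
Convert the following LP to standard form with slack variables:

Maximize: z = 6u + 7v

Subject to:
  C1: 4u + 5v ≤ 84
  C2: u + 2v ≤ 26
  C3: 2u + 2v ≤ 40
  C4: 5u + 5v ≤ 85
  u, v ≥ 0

max z = 6u + 7v

s.t.
  4u + 5v + s1 = 84
  u + 2v + s2 = 26
  2u + 2v + s3 = 40
  5u + 5v + s4 = 85
  u, v, s1, s2, s3, s4 ≥ 0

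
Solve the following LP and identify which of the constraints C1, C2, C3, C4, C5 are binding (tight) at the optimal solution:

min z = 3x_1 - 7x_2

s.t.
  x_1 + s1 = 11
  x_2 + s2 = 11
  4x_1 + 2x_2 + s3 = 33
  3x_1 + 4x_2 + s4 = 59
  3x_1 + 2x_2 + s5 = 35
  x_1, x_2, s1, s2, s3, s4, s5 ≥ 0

At x_1 = 0, x_2 = 11, compute slack b - a·x for each constraint:
  C1: 11 − 0 = 11  (slack)
  C2: 11 − 11 = 0  (binding)
  C3: 33 − 22 = 11  (slack)
  C4: 59 − 44 = 15  (slack)
  C5: 35 − 22 = 13  (slack)

Optimal: x_1 = 0, x_2 = 11
Binding: C2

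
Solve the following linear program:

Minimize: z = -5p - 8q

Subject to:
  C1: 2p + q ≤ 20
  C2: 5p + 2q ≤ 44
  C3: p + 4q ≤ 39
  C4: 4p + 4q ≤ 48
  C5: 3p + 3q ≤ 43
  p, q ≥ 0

Evaluate the objective at each vertex of the feasible region:
  z(0, 0) = 0
  z(8.8, 0) = -44
  z(6.667, 5.333) = -76
  z(3, 9) = -87  ←
  z(0, 9.75) = -78
The minimum is at p = 3, q = 9.

p = 3, q = 9, z = -87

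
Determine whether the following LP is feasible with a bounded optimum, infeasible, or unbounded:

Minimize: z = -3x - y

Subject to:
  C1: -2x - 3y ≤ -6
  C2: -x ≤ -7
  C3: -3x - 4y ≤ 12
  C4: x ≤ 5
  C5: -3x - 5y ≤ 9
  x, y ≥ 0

Infeasible (no feasible solution exists)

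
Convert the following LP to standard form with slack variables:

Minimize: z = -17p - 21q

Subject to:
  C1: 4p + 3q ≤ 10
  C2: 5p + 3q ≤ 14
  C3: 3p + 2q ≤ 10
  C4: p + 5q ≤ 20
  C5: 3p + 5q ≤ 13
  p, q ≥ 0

min z = -17p - 21q

s.t.
  4p + 3q + s1 = 10
  5p + 3q + s2 = 14
  3p + 2q + s3 = 10
  p + 5q + s4 = 20
  3p + 5q + s5 = 13
  p, q, s1, s2, s3, s4, s5 ≥ 0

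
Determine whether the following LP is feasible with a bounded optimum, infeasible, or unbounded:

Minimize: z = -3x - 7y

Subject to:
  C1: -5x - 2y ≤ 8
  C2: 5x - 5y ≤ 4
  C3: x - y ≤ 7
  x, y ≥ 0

Unbounded (objective can decrease without bound)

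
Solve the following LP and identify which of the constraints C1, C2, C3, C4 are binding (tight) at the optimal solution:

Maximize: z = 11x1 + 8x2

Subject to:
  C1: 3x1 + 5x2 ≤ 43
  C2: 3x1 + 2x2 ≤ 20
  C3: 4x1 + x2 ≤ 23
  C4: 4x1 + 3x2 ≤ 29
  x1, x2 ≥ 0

At x1 = 2, x2 = 7, compute slack b - a·x for each constraint:
  C1: 43 − 41 = 2  (slack)
  C2: 20 − 20 = 0  (binding)
  C3: 23 − 15 = 8  (slack)
  C4: 29 − 29 = 0  (binding)

Optimal: x1 = 2, x2 = 7
Binding: C2, C4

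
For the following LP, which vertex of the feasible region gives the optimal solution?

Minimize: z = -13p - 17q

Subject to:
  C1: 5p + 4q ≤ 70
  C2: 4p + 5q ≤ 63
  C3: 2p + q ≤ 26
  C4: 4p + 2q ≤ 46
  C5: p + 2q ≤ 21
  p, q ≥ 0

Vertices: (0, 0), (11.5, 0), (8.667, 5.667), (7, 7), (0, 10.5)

Evaluate the objective at each vertex of the feasible region:
  z(0, 0) = 0
  z(11.5, 0) = -149.5
  z(8.667, 5.667) = -209
  z(7, 7) = -210  ←
  z(0, 10.5) = -178.5
The minimum is at p = 7, q = 7.

(7, 7)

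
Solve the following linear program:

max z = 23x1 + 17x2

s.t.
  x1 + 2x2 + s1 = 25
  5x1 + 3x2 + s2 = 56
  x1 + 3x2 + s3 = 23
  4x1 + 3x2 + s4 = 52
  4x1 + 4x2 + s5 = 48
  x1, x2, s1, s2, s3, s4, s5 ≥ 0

Evaluate the objective at each vertex of the feasible region:
  z(0, 0) = 0
  z(11.2, 0) = 257.6
  z(10, 2) = 264  ←
  z(6.5, 5.5) = 243
  z(0, 7.667) = 130.3
The maximum is at x1 = 10, x2 = 2.

x1 = 10, x2 = 2, z = 264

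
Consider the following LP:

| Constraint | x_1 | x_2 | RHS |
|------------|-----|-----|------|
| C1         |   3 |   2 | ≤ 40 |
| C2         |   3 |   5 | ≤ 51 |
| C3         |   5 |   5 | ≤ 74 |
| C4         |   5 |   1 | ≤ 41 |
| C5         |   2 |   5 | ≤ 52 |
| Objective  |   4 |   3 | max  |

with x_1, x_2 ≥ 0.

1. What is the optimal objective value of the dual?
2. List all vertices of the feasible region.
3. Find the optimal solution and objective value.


1. 46
2. (0, 0), (8.2, 0), (7, 6), (0, 10.2)
3. x_1 = 7, x_2 = 6, z = 46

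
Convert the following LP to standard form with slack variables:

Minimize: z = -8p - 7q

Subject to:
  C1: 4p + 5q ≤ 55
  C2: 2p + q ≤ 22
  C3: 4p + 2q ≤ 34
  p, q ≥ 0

min z = -8p - 7q

s.t.
  4p + 5q + s1 = 55
  2p + q + s2 = 22
  4p + 2q + s3 = 34
  p, q, s1, s2, s3 ≥ 0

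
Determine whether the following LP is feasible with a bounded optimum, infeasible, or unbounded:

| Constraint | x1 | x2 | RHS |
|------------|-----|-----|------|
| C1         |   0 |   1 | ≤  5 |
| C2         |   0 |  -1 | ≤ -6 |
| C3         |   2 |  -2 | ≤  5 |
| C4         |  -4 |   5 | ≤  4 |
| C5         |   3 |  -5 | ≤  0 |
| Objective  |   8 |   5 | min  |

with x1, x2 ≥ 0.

Infeasible (no feasible solution exists)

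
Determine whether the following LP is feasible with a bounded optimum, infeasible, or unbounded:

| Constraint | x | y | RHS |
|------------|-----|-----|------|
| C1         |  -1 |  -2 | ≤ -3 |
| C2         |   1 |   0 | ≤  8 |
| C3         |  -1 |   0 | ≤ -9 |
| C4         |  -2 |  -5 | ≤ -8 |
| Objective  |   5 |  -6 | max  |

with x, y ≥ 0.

Infeasible (no feasible solution exists)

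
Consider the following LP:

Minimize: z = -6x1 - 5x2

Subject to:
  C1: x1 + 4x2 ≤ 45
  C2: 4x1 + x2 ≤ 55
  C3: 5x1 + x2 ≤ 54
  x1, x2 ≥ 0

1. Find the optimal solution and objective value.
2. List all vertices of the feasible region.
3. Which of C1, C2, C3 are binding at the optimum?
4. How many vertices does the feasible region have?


1. x1 = 9, x2 = 9, z = -99
2. (0, 0), (10.8, 0), (9, 9), (0, 11.25)
3. C1, C3
4. 4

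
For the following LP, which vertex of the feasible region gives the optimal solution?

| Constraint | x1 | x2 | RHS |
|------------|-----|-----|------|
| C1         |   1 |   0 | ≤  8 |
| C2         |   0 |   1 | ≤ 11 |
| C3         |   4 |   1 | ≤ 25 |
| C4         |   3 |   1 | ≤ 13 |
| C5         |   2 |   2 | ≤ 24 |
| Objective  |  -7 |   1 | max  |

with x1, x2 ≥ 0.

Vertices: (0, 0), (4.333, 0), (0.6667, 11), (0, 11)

Evaluate the objective at each vertex of the feasible region:
  z(0, 0) = 0
  z(4.333, 0) = -30.33
  z(0.6667, 11) = 6.333
  z(0, 11) = 11  ←
The maximum is at x1 = 0, x2 = 11.

(0, 11)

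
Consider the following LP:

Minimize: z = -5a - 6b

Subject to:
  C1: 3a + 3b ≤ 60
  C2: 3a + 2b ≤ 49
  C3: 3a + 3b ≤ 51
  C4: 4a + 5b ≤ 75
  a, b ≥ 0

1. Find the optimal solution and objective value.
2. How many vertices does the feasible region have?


1. a = 10, b = 7, z = -92
2. 5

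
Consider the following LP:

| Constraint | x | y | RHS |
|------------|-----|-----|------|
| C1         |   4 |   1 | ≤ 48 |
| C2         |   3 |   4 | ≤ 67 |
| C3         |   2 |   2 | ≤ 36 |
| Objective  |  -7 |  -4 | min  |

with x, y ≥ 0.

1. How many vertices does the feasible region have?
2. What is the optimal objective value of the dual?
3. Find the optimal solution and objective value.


1. 5
2. -102
3. x = 10, y = 8, z = -102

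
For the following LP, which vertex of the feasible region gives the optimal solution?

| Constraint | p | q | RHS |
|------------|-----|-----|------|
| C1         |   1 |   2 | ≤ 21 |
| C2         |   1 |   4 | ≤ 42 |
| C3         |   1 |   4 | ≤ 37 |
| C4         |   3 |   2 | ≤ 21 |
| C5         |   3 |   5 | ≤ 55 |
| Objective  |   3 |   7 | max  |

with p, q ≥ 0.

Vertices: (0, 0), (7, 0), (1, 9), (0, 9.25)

Evaluate the objective at each vertex of the feasible region:
  z(0, 0) = 0
  z(7, 0) = 21
  z(1, 9) = 66  ←
  z(0, 9.25) = 64.75
The maximum is at p = 1, q = 9.

(1, 9)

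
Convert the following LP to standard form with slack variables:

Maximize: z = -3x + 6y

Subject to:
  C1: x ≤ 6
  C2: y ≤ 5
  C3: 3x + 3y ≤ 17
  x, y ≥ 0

max z = -3x + 6y

s.t.
  x + s1 = 6
  y + s2 = 5
  3x + 3y + s3 = 17
  x, y, s1, s2, s3 ≥ 0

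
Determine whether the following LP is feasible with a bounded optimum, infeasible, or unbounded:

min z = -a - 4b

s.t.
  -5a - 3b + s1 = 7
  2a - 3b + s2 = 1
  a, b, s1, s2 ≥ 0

Unbounded (objective can decrease without bound)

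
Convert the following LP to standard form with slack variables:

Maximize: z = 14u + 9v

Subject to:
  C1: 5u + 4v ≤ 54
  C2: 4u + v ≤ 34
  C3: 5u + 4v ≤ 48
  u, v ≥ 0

max z = 14u + 9v

s.t.
  5u + 4v + s1 = 54
  4u + v + s2 = 34
  5u + 4v + s3 = 48
  u, v, s1, s2, s3 ≥ 0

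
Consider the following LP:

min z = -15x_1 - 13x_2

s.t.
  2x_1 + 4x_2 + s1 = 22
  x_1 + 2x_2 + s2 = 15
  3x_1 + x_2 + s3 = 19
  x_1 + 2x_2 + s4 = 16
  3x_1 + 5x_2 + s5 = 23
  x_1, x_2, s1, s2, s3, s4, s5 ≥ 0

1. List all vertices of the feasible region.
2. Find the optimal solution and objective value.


1. (0, 0), (6.333, 0), (6, 1), (0, 4.6)
2. x_1 = 6, x_2 = 1, z = -103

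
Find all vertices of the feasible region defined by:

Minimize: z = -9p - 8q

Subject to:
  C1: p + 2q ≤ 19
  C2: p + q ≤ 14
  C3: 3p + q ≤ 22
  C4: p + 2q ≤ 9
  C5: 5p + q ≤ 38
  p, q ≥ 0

(0, 0), (7.333, 0), (7, 1), (0, 4.5)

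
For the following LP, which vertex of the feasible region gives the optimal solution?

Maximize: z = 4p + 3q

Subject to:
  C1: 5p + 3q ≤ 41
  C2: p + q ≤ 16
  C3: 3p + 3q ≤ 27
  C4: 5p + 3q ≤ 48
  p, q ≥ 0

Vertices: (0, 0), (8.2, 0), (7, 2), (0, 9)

Evaluate the objective at each vertex of the feasible region:
  z(0, 0) = 0
  z(8.2, 0) = 32.8
  z(7, 2) = 34  ←
  z(0, 9) = 27
The maximum is at p = 7, q = 2.

(7, 2)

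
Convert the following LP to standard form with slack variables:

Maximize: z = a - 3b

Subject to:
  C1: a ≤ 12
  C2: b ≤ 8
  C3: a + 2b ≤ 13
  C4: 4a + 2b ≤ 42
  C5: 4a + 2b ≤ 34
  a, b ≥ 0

max z = a - 3b

s.t.
  a + s1 = 12
  b + s2 = 8
  a + 2b + s3 = 13
  4a + 2b + s4 = 42
  4a + 2b + s5 = 34
  a, b, s1, s2, s3, s4, s5 ≥ 0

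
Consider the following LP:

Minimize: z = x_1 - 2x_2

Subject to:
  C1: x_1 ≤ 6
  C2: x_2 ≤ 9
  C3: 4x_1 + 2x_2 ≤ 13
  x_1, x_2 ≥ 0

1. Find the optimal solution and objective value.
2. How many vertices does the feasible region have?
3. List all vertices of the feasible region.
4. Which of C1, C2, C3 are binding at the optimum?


1. x_1 = 0, x_2 = 6.5, z = -13
2. 3
3. (0, 0), (3.25, 0), (0, 6.5)
4. C3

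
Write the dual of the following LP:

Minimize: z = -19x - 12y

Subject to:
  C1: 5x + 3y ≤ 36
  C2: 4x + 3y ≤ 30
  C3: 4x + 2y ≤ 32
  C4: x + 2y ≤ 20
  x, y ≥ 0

Primal min cᵀx s.t. Ax ≤ b, x ≥ 0  →  Dual max −bᵀy s.t. Aᵀy ≥ −c, y ≥ 0.

Maximize: z = -36y1 - 30y2 - 32y3 - 20y4

Subject to:
  5y1 + 4y2 + 4y3 + y4 ≥ 19
  3y1 + 3y2 + 2y3 + 2y4 ≥ 12
  y1, y2, y3, y4 ≥ 0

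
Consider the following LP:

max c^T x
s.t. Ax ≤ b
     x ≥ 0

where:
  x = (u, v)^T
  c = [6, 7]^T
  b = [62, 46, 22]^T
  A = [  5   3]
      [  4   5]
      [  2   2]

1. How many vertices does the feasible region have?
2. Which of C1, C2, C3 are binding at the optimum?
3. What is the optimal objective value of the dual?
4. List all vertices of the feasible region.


1. 4
2. C2, C3
3. 68
4. (0, 0), (11, 0), (9, 2), (0, 9.2)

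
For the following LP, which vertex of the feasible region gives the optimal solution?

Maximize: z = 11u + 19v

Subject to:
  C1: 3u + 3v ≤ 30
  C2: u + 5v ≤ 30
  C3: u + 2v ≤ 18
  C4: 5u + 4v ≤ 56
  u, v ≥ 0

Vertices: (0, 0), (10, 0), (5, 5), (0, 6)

Evaluate the objective at each vertex of the feasible region:
  z(0, 0) = 0
  z(10, 0) = 110
  z(5, 5) = 150  ←
  z(0, 6) = 114
The maximum is at u = 5, v = 5.

(5, 5)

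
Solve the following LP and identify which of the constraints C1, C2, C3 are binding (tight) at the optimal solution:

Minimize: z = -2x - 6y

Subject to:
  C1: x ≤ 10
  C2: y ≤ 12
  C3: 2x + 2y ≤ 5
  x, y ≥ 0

At x = 0, y = 2.5, compute slack b - a·x for each constraint:
  C1: 10 − 0 = 10  (slack)
  C2: 12 − 2.5 = 9.5  (slack)
  C3: 5 − 5 = 0  (binding)

Optimal: x = 0, y = 2.5
Binding: C3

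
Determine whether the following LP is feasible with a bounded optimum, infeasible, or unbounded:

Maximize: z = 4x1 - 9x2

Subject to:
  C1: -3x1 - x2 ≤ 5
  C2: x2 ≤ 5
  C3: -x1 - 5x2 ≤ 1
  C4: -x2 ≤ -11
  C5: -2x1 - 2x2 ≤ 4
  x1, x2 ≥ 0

Infeasible (no feasible solution exists)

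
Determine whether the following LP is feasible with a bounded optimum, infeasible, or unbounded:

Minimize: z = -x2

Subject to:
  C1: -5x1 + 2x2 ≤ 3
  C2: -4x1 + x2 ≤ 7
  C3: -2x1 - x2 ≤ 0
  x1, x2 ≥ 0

Unbounded (objective can decrease without bound)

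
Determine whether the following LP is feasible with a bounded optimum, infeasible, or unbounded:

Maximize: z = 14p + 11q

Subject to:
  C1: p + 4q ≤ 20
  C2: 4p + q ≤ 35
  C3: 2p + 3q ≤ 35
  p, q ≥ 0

Feasible with a bounded optimal solution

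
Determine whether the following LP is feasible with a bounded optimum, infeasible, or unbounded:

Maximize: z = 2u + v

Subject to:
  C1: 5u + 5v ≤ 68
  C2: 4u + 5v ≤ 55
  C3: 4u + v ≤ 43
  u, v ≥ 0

Feasible with a bounded optimal solution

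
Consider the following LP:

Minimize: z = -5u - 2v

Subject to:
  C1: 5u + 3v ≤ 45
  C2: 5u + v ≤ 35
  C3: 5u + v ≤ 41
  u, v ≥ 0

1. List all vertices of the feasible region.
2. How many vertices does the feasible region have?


1. (0, 0), (7, 0), (6, 5), (0, 15)
2. 4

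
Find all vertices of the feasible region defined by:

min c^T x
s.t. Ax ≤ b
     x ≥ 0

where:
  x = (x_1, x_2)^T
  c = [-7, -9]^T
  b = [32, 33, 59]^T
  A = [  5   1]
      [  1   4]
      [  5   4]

(0, 0), (6.4, 0), (5, 7), (0, 8.25)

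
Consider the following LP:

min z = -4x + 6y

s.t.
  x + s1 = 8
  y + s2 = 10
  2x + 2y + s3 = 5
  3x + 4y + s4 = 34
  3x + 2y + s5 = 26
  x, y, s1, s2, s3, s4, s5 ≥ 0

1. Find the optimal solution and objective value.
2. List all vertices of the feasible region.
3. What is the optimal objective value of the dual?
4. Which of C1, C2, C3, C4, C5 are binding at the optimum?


1. x = 2.5, y = 0, z = -10
2. (0, 0), (2.5, 0), (0, 2.5)
3. -10
4. C3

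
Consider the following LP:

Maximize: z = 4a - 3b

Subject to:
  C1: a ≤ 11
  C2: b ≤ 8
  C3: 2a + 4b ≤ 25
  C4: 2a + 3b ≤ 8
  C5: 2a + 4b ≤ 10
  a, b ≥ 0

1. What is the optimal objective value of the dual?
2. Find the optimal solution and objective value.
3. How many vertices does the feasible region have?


1. 16
2. a = 4, b = 0, z = 16
3. 4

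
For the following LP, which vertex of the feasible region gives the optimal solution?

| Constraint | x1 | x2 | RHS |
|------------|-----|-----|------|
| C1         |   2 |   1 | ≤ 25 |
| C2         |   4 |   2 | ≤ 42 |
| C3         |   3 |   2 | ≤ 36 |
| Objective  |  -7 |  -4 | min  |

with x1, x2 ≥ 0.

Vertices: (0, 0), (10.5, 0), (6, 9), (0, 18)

Evaluate the objective at each vertex of the feasible region:
  z(0, 0) = 0
  z(10.5, 0) = -73.5
  z(6, 9) = -78  ←
  z(0, 18) = -72
The minimum is at x1 = 6, x2 = 9.

(6, 9)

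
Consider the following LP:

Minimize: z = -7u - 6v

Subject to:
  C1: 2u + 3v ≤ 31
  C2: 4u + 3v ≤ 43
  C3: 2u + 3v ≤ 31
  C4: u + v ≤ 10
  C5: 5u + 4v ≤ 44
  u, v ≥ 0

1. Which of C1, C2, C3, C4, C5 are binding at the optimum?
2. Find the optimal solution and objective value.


1. C4, C5
2. u = 4, v = 6, z = -64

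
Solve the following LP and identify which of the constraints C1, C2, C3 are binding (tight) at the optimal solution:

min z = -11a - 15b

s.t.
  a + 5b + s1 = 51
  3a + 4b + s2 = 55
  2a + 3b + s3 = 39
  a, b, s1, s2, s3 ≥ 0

At a = 9, b = 7, compute slack b - a·x for each constraint:
  C1: 51 − 44 = 7  (slack)
  C2: 55 − 55 = 0  (binding)
  C3: 39 − 39 = 0  (binding)

Optimal: a = 9, b = 7
Binding: C2, C3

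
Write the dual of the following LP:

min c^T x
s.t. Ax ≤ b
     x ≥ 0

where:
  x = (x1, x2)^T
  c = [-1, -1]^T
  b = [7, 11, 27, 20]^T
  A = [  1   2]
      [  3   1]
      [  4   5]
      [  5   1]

Primal min cᵀx s.t. Ax ≤ b, x ≥ 0  →  Dual max −bᵀy s.t. Aᵀy ≥ −c, y ≥ 0.

Maximize: z = -7y1 - 11y2 - 27y3 - 20y4

Subject to:
  y1 + 3y2 + 4y3 + 5y4 ≥ 1
  2y1 + y2 + 5y3 + y4 ≥ 1
  y1, y2, y3, y4 ≥ 0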